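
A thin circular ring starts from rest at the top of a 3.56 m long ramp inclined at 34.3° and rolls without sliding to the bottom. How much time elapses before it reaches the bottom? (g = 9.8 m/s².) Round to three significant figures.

For this body I = MR², i.e. k = I/(MR²) = 1.
Translational: Mg sinθ − f = Ma. Rotational about the CM: fR = Iα = kMRa, so f = kMa.
Hence a = g sinθ/(1+k) = 9.8×sin34.3°/2 = 2.761 m/s².
Starting from rest, L = ½at², so t = √(2L/a) = √(2×3.56/2.761) ≈ 1.61 s.

t ≈ 1.61 s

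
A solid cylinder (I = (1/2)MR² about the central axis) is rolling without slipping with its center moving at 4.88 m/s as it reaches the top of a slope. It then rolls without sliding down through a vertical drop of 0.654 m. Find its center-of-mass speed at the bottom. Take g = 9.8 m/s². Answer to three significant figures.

For this body I = (1/2)MR², i.e. k = I/(MR²) = 0.5.
Since it rolls without slipping, ω = v/R and KE = ½Mv² + ½Iω² = ½(1+k)Mv² = (3/4)Mv².
Conserving energy between top and bottom: (3/4)Mv² = (3/4)Mv₀² + Mgh, hence v² = v₀² + 2gh/(1+k).
v = √(4.88² + 2×9.8×0.654/1.5) = √32.36 ≈ 5.69 m/s.

v ≈ 5.69 m/s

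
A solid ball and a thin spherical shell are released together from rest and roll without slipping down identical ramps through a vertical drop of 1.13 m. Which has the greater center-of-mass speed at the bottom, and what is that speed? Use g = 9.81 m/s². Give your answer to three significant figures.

the solid ball, at v ≈ 3.98 m/s

For rolling without slipping, Mgh = ½(1+k)Mv² where k = I/(MR²), so v = √(2gh/(1+k)).
Solid ball: k = 0.4, giving v = √(2×9.81×1.13/1.4) = 3.979 m/s.
Thin spherical shell: k = 2/3, giving v = √(2×9.81×1.13/1.667) = 3.647 m/s.
The smaller k wins: the solid ball, at ≈ 3.98 m/s.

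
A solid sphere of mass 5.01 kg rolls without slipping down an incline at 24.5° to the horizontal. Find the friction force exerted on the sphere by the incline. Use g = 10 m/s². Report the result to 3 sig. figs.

The moment of inertia is (2/5)MR², giving k ≡ I/(MR²) = 0.4.
Newton's second law down the slope: Mg sinθ − f = Ma. The torque equation fR = Iα (with α = a/R) gives f = kMa.
Combining, a = g sinθ/(1+k) and f = kMa = kMg sinθ/(1+k).
f = 0.4 × 5.01 × 10 × sin24.5° / 1.4 ≈ 5.94 N.

f ≈ 5.94 N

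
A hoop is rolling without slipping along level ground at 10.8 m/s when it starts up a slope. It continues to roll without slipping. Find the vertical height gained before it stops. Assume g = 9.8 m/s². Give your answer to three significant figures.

h ≈ 11.9 m

The moment of inertia is MR², giving k ≡ I/(MR²) = 1.
Since it rolls without slipping, ω = v/R and KE = ½Mv² + ½Iω² = ½(1+k)Mv² = Mv².
All of this converts to potential energy at the highest point: Mv₀² = Mgh.
Thus h = (1+k)v₀²/(2g) = 2 × 10.8² / (2 × 9.8) ≈ 11.9 m.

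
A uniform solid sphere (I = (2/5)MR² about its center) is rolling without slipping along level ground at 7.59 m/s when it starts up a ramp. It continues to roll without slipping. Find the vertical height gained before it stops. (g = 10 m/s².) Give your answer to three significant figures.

h ≈ 4.03 m

The moment of inertia is (2/5)MR², giving k ≡ I/(MR²) = 0.4.
Rolling without slipping gives ω = v/R, so the total kinetic energy is ½Mv² + ½Iω² = ½(1+k)Mv² = (7/10)Mv².
All of this converts to potential energy at the highest point: (7/10)Mv₀² = Mgh.
Thus h = (1+k)v₀²/(2g) = 1.4 × 7.59² / (2 × 10) ≈ 4.03 m.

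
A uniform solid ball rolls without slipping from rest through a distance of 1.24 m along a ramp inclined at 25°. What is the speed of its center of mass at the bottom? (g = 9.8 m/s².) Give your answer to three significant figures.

v ≈ 2.71 m/s

The moment of inertia is (2/5)MR², giving k ≡ I/(MR²) = 0.4.
Rolling without slipping gives ω = v/R, so the total kinetic energy is ½Mv² + ½Iω² = ½(1+k)Mv² = (7/10)Mv².
The vertical drop is h = L sinθ = 1.24 × sin25° = 0.524 m.
Setting Mgh = (7/10)Mv² gives v = √(2gh/(1+k)) = √(2·9.8·0.524/1.4) ≈ 2.71 m/s.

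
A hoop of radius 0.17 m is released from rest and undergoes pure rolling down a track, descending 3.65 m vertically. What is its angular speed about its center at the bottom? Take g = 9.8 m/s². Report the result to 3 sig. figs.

ω ≈ 35.2 rad/s

Here I = MR², so the shape factor k = I/(MR²) = 1.
The rolling condition ω = v/R makes the rotational term ½I(v/R)² = ½kMv², so KE_total = ½(1+k)Mv² = Mv².
Energy conservation Mgh = ½(1+k)Mv² gives v = √(2gh/(1+k)) = √(2 × 9.8 × 3.65 / 2) = 5.981 m/s.
Then ω = v/R = 5.981 / 0.17 ≈ 35.2 rad/s.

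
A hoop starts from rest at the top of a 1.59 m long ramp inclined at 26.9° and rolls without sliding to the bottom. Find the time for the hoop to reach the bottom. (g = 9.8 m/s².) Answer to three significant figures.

The moment of inertia is MR², giving k ≡ I/(MR²) = 1.
Along the incline Mg sinθ − f = Ma, and torque about the center fR = Iα = kMR²(a/R) gives f = kMa.
Hence a = g sinθ/(1+k) = 9.8×sin26.9°/2 = 2.217 m/s².
Starting from rest, L = ½at², so t = √(2L/a) = √(2×1.59/2.217) ≈ 1.20 s.

t ≈ 1.20 s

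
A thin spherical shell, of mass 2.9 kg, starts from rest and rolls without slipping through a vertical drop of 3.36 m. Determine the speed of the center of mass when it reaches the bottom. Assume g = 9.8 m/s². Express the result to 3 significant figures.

v ≈ 6.29 m/s

For this body I = (2/3)MR², i.e. k = I/(MR²) = 2/3.
Since it rolls without slipping, ω = v/R and KE = ½Mv² + ½Iω² = ½(1+k)Mv² = (5/6)Mv².
Setting Mgh = (5/6)Mv² gives v = √(2gh/(1+k)) = √(2·9.8·3.36/1.667) ≈ 6.29 m/s.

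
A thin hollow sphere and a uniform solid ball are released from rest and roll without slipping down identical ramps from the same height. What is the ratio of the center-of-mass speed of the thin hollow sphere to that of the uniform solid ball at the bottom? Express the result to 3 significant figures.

Each satisfies Mgh = ½(1+k)Mv² with k = I/(MR²), so v ∝ 1/√(1+k).
For the thin hollow sphere k = 2/3; for the uniform solid ball k = 0.4.
v₁/v₂ = √((1+k₂)/(1+k₁)) = √(1.4/1.667) ≈ 0.917.

v_ratio ≈ 0.917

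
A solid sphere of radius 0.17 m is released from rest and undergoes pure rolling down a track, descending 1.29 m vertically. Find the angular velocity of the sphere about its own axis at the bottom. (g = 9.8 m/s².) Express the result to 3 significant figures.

ω ≈ 25.0 rad/s

The moment of inertia is (2/5)MR², giving k ≡ I/(MR²) = 0.4.
Pure rolling means v = ωR; then KE = ½Mv² + ½I(v/R)² = ½(1+k)Mv² = (7/10)Mv².
Energy conservation Mgh = ½(1+k)Mv² gives v = √(2gh/(1+k)) = √(2 × 9.8 × 1.29 / 1.4) = 4.25 m/s.
Then ω = v/R = 4.25 / 0.17 ≈ 25.0 rad/s.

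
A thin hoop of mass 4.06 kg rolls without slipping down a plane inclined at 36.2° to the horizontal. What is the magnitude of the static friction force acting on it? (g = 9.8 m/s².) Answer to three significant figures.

f ≈ 11.7 N

The moment of inertia is MR², giving k ≡ I/(MR²) = 1.
Newton's second law down the slope: Mg sinθ − f = Ma. The torque equation fR = Iα (with α = a/R) gives f = kMa.
Combining, a = g sinθ/(1+k) and f = kMa = kMg sinθ/(1+k).
f = 1 × 4.06 × 9.8 × sin36.2° / 2 ≈ 11.7 N.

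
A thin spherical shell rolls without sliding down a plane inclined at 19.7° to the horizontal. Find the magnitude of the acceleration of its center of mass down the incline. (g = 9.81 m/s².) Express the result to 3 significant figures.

The moment of inertia is (2/3)MR², giving k ≡ I/(MR²) = 2/3.
Along the incline Mg sinθ − f = Ma, and torque about the center fR = Iα = kMR²(a/R) gives f = kMa.
Eliminating f: Mg sinθ = (1+k)Ma, so a = g sinθ/(1+k) = 9.81 × sin19.7° / 1.667 ≈ 1.98 m/s².

a ≈ 1.98 m/s²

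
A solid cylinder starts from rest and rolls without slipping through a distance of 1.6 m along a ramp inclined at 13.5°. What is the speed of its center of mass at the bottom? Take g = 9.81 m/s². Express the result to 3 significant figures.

For this body I = (1/2)MR², i.e. k = I/(MR²) = 0.5.
Rolling without slipping gives ω = v/R, so the total kinetic energy is ½Mv² + ½Iω² = ½(1+k)Mv² = (3/4)Mv².
The vertical drop is h = L sinθ = 1.6 × sin13.5° = 0.3735 m.
Energy conservation: Mgh = (3/4)Mv², so v = √(2gh/(1+k)) = √(2 × 9.81 × 0.3735 / 1.5) ≈ 2.21 m/s.

v ≈ 2.21 m/s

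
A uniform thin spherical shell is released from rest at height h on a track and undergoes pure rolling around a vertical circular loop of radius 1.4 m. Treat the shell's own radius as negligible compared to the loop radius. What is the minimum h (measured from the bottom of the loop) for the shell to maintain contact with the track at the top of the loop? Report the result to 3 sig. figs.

h_min ≈ 3.97 m

Here I = (2/3)MR², so the shape factor k = I/(MR²) = 2/3.
At the top, contact is just lost when gravity alone supplies the centripetal force: Mg = Mv_top²/r, i.e. v_top² = gr.
With ω = v/R, the kinetic energy at speed v is ½(1+k)Mv² = (5/6)Mv².
Energy conservation from release (height h) to the top (height 2r): Mgh = Mg(2r) + (5/6)M·gr.
Thus h_min = 2r + (1+k)r/2 = r(2 + 1.667/2) = 1.4 × 2.833 ≈ 3.97 m.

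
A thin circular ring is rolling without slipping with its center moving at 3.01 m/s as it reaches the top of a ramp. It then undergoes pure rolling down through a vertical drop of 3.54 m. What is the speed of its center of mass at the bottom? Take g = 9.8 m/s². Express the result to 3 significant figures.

With I = MR², the ratio k = I/(MR²) is 1.
Pure rolling means v = ωR; then KE = ½Mv² + ½I(v/R)² = ½(1+k)Mv² = Mv².
Conserving energy between top and bottom: Mv² = Mv₀² + Mgh, hence v² = v₀² + 2gh/(1+k).
v = √(3.01² + 2×9.8×3.54/2) = √43.75 ≈ 6.61 m/s.

v ≈ 6.61 m/s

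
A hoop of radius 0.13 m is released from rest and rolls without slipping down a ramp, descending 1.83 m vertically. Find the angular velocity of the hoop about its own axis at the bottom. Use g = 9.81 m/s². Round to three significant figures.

ω ≈ 32.6 rad/s

For this body I = MR², i.e. k = I/(MR²) = 1.
Rolling without slipping gives ω = v/R, so the total kinetic energy is ½Mv² + ½Iω² = ½(1+k)Mv² = Mv².
Energy conservation Mgh = ½(1+k)Mv² gives v = √(2gh/(1+k)) = √(2 × 9.81 × 1.83 / 2) = 4.237 m/s.
The angular speed follows from ω = v/R = 4.237/0.13 ≈ 32.6 rad/s.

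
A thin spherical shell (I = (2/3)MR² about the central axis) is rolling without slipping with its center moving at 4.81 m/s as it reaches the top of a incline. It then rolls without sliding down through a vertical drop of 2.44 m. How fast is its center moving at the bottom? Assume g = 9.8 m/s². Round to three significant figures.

v ≈ 7.20 m/s

For this body I = (2/3)MR², i.e. k = I/(MR²) = 2/3.
The rolling condition ω = v/R makes the rotational term ½I(v/R)² = ½kMv², so KE_total = ½(1+k)Mv² = (5/6)Mv².
Conserving energy between top and bottom: (5/6)Mv² = (5/6)Mv₀² + Mgh, hence v² = v₀² + 2gh/(1+k).
v = √(4.81² + 2×9.8×2.44/1.667) = √51.83 ≈ 7.20 m/s.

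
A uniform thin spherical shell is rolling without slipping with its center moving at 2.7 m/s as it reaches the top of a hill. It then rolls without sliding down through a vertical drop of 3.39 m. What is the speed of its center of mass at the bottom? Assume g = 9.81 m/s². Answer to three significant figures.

v ≈ 6.87 m/s

The moment of inertia is (2/3)MR², giving k ≡ I/(MR²) = 2/3.
Pure rolling means v = ωR; then KE = ½Mv² + ½I(v/R)² = ½(1+k)Mv² = (5/6)Mv².
Conserving energy between top and bottom: (5/6)Mv² = (5/6)Mv₀² + Mgh, hence v² = v₀² + 2gh/(1+k).
v = √(2.7² + 2×9.81×3.39/1.667) = √47.2 ≈ 6.87 m/s.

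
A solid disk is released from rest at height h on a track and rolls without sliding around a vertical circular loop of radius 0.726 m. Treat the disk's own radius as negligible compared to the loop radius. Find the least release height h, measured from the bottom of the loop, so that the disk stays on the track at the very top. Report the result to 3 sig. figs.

With I = (1/2)MR², the ratio k = I/(MR²) is 0.5.
At the top of the loop, the minimum-contact condition is Mg = Mv_top²/r, so v_top² = gr.
With ω = v/R, the kinetic energy at speed v is ½(1+k)Mv² = (3/4)Mv².
Energy conservation from release (height h) to the top (height 2r): Mgh = Mg(2r) + (3/4)M·gr.
Thus h_min = 2r + (1+k)r/2 = r(2 + 1.5/2) = 0.726 × 2.75 ≈ 2.00 m.

h_min ≈ 2.00 m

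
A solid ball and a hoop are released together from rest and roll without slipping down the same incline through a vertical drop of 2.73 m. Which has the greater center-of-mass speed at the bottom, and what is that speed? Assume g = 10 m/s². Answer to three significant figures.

For rolling without slipping, Mgh = ½(1+k)Mv² where k = I/(MR²), so v = √(2gh/(1+k)).
Solid ball: k = 0.4, giving v = √(2×10×2.73/1.4) = 6.245 m/s.
Hoop: k = 1, giving v = √(2×10×2.73/2) = 5.225 m/s.
The smaller k wins: the solid ball, at ≈ 6.24 m/s.

the solid ball, at v ≈ 6.24 m/s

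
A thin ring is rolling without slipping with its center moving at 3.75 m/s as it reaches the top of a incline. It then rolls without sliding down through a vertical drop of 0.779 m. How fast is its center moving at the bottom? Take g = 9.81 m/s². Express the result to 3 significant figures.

v ≈ 4.66 m/s

Here I = MR², so the shape factor k = I/(MR²) = 1.
Rolling without slipping gives ω = v/R, so the total kinetic energy is ½Mv² + ½Iω² = ½(1+k)Mv² = Mv².
Conserving energy between top and bottom: Mv² = Mv₀² + Mgh, hence v² = v₀² + 2gh/(1+k).
v = √(3.75² + 2×9.81×0.779/2) = √21.7 ≈ 4.66 m/s.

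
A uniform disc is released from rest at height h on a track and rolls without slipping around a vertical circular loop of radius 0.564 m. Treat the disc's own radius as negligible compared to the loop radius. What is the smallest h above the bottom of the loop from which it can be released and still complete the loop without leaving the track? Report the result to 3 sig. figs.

With I = (1/2)MR², the ratio k = I/(MR²) is 0.5.
At the top, contact is just lost when gravity alone supplies the centripetal force: Mg = Mv_top²/r, i.e. v_top² = gr.
With ω = v/R, the kinetic energy at speed v is ½(1+k)Mv² = (3/4)Mv².
Energy conservation from release (height h) to the top (height 2r): Mgh = Mg(2r) + (3/4)M·gr.
Thus h_min = 2r + (1+k)r/2 = r(2 + 1.5/2) = 0.564 × 2.75 ≈ 1.55 m.

h_min ≈ 1.55 m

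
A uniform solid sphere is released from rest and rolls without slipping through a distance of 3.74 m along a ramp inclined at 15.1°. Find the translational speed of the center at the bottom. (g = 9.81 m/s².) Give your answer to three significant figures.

v ≈ 3.70 m/s

With I = (2/5)MR², the ratio k = I/(MR²) is 0.4.
Since it rolls without slipping, ω = v/R and KE = ½Mv² + ½Iω² = ½(1+k)Mv² = (7/10)Mv².
The vertical drop is h = L sinθ = 3.74 × sin15.1° = 0.9743 m.
Energy conservation: Mgh = (7/10)Mv², so v = √(2gh/(1+k)) = √(2 × 9.81 × 0.9743 / 1.4) ≈ 3.70 m/s.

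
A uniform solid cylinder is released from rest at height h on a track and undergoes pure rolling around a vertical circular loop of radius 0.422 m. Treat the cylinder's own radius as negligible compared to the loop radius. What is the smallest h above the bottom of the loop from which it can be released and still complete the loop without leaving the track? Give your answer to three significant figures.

h_min ≈ 1.16 m

Here I = (1/2)MR², so the shape factor k = I/(MR²) = 0.5.
At the top of the loop, the minimum-contact condition is Mg = Mv_top²/r, so v_top² = gr.
With ω = v/R, the kinetic energy at speed v is ½(1+k)Mv² = (3/4)Mv².
Energy conservation from release (height h) to the top (height 2r): Mgh = Mg(2r) + (3/4)M·gr.
Thus h_min = 2r + (1+k)r/2 = r(2 + 1.5/2) = 0.422 × 2.75 ≈ 1.16 m.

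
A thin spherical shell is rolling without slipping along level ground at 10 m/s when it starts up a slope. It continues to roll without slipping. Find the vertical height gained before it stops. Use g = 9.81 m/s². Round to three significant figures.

Here I = (2/3)MR², so the shape factor k = I/(MR²) = 2/3.
The rolling condition ω = v/R makes the rotational term ½I(v/R)² = ½kMv², so KE_total = ½(1+k)Mv² = (5/6)Mv².
At the top the kinetic energy is zero, so (5/6)Mv₀² = Mgh.
Thus h = (1+k)v₀²/(2g) = 1.667 × 10² / (2 × 9.81) ≈ 8.49 m.

h ≈ 8.49 m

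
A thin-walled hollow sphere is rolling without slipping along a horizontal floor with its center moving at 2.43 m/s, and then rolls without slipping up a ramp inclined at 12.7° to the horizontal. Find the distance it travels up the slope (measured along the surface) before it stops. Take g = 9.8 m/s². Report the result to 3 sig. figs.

d ≈ 2.28 m

Here I = (2/3)MR², so the shape factor k = I/(MR²) = 2/3.
Rolling without slipping gives ω = v/R, so the total kinetic energy is ½Mv² + ½Iω² = ½(1+k)Mv² = (5/6)Mv².
Setting this equal to Mgh gives the vertical rise h = (1+k)v₀²/(2g) = 1.667×2.43²/(2×9.8) = 0.5021 m.
Along the incline, d = h/sinθ = 0.5021/sin12.7° ≈ 2.28 m.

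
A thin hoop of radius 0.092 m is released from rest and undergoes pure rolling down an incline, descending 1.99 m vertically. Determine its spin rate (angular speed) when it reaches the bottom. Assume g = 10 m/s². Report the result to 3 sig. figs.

ω ≈ 48.5 rad/s

For this body I = MR², i.e. k = I/(MR²) = 1.
Pure rolling means v = ωR; then KE = ½Mv² + ½I(v/R)² = ½(1+k)Mv² = Mv².
Energy conservation Mgh = ½(1+k)Mv² gives v = √(2gh/(1+k)) = √(2 × 10 × 1.99 / 2) = 4.461 m/s.
The angular speed follows from ω = v/R = 4.461/0.092 ≈ 48.5 rad/s.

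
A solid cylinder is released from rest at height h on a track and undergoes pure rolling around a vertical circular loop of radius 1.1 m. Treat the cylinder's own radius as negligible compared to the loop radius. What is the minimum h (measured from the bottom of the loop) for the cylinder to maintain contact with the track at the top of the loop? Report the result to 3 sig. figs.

For this body I = (1/2)MR², i.e. k = I/(MR²) = 0.5.
At the top, contact is just lost when gravity alone supplies the centripetal force: Mg = Mv_top²/r, i.e. v_top² = gr.
With ω = v/R, the kinetic energy at speed v is ½(1+k)Mv² = (3/4)Mv².
Energy conservation from release (height h) to the top (height 2r): Mgh = Mg(2r) + (3/4)M·gr.
Thus h_min = 2r + (1+k)r/2 = r(2 + 1.5/2) = 1.1 × 2.75 ≈ 3.03 m.

h_min ≈ 3.03 m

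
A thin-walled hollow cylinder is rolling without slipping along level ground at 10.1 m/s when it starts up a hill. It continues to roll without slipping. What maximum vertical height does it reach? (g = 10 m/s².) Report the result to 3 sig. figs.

The moment of inertia is MR², giving k ≡ I/(MR²) = 1.
Since it rolls without slipping, ω = v/R and KE = ½Mv² + ½Iω² = ½(1+k)Mv² = Mv².
All of this converts to potential energy at the highest point: Mv₀² = Mgh.
Thus h = (1+k)v₀²/(2g) = 2 × 10.1² / (2 × 10) ≈ 10.2 m.

h ≈ 10.2 m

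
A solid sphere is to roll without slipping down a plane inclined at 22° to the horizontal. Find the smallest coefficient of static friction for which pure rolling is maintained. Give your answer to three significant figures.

With I = (2/5)MR², the ratio k = I/(MR²) is 0.4.
Along the incline Mg sinθ − f = Ma, and torque about the center fR = Iα = kMR²(a/R) gives f = kMa.
These give a = g sinθ/(1+k) and the required friction f = kMg sinθ/(1+k).
The normal force is N = Mg cosθ, so μ_min = f/N = k tanθ/(1+k).
μ_min = 0.4 × tan22° / 1.4 ≈ 0.115.

μ_min ≈ 0.115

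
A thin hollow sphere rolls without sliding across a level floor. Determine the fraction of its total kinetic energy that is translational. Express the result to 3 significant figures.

Here I = (2/3)MR², so the shape factor k = I/(MR²) = 2/3.
Since ω = v/R, the translational part is ½Mv² and the rotational part is ½I(v/R)² = ½kMv²; the total is ½(1+k)Mv².
The translational fraction is therefore 1/(1+k) = 1/1.667 ≈ 0.600.

fraction ≈ 0.600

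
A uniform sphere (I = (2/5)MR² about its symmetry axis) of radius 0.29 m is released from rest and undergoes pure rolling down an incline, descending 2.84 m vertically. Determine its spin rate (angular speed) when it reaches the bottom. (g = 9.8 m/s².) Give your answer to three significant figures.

The moment of inertia is (2/5)MR², giving k ≡ I/(MR²) = 0.4.
Pure rolling means v = ωR; then KE = ½Mv² + ½I(v/R)² = ½(1+k)Mv² = (7/10)Mv².
Energy conservation Mgh = ½(1+k)Mv² gives v = √(2gh/(1+k)) = √(2 × 9.8 × 2.84 / 1.4) = 6.306 m/s.
The angular speed follows from ω = v/R = 6.306/0.29 ≈ 21.7 rad/s.

ω ≈ 21.7 rad/s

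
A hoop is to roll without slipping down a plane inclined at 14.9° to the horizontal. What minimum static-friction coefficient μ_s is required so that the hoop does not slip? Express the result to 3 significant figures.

The moment of inertia is MR², giving k ≡ I/(MR²) = 1.
Translational: Mg sinθ − f = Ma. Rotational about the CM: fR = Iα = kMRa, so f = kMa.
These give a = g sinθ/(1+k) and the required friction f = kMg sinθ/(1+k).
The normal force is N = Mg cosθ, so μ_min = f/N = k tanθ/(1+k).
μ_min = 1 × tan14.9° / 2 ≈ 0.133.

μ_min ≈ 0.133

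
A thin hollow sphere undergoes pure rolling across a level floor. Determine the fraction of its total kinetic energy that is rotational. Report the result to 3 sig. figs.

fraction ≈ 0.400

For this body I = (2/3)MR², i.e. k = I/(MR²) = 2/3.
With ω = v/R, KE_trans = ½Mv² and KE_rot = ½Iω² = ½kMv², so KE_total = ½(1+k)Mv².
The rotational fraction is therefore k/(1+k) = (2/3)/1.667 ≈ 0.400.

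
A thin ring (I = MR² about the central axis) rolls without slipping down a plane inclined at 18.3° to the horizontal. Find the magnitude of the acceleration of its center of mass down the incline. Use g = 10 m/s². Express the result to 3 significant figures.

a ≈ 1.57 m/s²

Here I = MR², so the shape factor k = I/(MR²) = 1.
Along the incline Mg sinθ − f = Ma, and torque about the center fR = Iα = kMR²(a/R) gives f = kMa.
Eliminating f: Mg sinθ = (1+k)Ma, so a = g sinθ/(1+k) = 10 × sin18.3° / 2 ≈ 1.57 m/s².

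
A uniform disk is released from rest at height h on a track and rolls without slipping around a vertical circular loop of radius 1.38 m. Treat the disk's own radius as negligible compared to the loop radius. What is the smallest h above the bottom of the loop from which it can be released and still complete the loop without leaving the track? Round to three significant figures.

With I = (1/2)MR², the ratio k = I/(MR²) is 0.5.
At the top, contact is just lost when gravity alone supplies the centripetal force: Mg = Mv_top²/r, i.e. v_top² = gr.
With ω = v/R, the kinetic energy at speed v is ½(1+k)Mv² = (3/4)Mv².
Energy conservation from release (height h) to the top (height 2r): Mgh = Mg(2r) + (3/4)M·gr.
Thus h_min = 2r + (1+k)r/2 = r(2 + 1.5/2) = 1.38 × 2.75 ≈ 3.80 m.

h_min ≈ 3.80 m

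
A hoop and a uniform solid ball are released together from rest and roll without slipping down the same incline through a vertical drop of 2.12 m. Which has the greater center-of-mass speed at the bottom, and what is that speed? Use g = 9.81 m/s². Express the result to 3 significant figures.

For rolling without slipping, Mgh = ½(1+k)Mv² where k = I/(MR²), so v = √(2gh/(1+k)).
Hoop: k = 1, giving v = √(2×9.81×2.12/2) = 4.56 m/s.
Uniform solid ball: k = 0.4, giving v = √(2×9.81×2.12/1.4) = 5.451 m/s.
The smaller k wins: the uniform solid ball, at ≈ 5.45 m/s.

the uniform solid ball, at v ≈ 5.45 m/s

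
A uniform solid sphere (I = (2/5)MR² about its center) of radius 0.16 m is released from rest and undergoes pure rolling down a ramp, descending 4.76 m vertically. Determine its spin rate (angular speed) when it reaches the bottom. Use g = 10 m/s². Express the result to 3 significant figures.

Here I = (2/5)MR², so the shape factor k = I/(MR²) = 0.4.
Pure rolling means v = ωR; then KE = ½Mv² + ½I(v/R)² = ½(1+k)Mv² = (7/10)Mv².
Energy conservation Mgh = ½(1+k)Mv² gives v = √(2gh/(1+k)) = √(2 × 10 × 4.76 / 1.4) = 8.246 m/s.
The angular speed follows from ω = v/R = 8.246/0.16 ≈ 51.5 rad/s.

ω ≈ 51.5 rad/s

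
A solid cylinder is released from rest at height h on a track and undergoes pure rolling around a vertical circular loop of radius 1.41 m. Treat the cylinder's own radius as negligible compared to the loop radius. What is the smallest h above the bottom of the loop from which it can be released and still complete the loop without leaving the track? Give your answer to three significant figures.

h_min ≈ 3.88 m

Here I = (1/2)MR², so the shape factor k = I/(MR²) = 0.5.
At the top, contact is just lost when gravity alone supplies the centripetal force: Mg = Mv_top²/r, i.e. v_top² = gr.
With ω = v/R, the kinetic energy at speed v is ½(1+k)Mv² = (3/4)Mv².
Energy conservation from release (height h) to the top (height 2r): Mgh = Mg(2r) + (3/4)M·gr.
Thus h_min = 2r + (1+k)r/2 = r(2 + 1.5/2) = 1.41 × 2.75 ≈ 3.88 m.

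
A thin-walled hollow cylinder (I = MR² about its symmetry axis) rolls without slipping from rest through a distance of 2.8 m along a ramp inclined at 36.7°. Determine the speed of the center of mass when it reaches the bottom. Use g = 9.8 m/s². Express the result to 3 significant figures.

Here I = MR², so the shape factor k = I/(MR²) = 1.
The rolling condition ω = v/R makes the rotational term ½I(v/R)² = ½kMv², so KE_total = ½(1+k)Mv² = Mv².
The vertical drop is h = L sinθ = 2.8 × sin36.7° = 1.673 m.
Energy conservation: Mgh = Mv², so v = √(2gh/(1+k)) = √(2 × 9.8 × 1.673 / 2) ≈ 4.05 m/s.

v ≈ 4.05 m/s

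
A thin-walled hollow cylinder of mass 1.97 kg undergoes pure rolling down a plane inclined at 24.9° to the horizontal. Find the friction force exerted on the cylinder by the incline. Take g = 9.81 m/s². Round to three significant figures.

f ≈ 4.07 N

For this body I = MR², i.e. k = I/(MR²) = 1.
Along the incline Mg sinθ − f = Ma, and torque about the center fR = Iα = kMR²(a/R) gives f = kMa.
Combining, a = g sinθ/(1+k) and f = kMa = kMg sinθ/(1+k).
f = 1 × 1.97 × 9.81 × sin24.9° / 2 ≈ 4.07 N.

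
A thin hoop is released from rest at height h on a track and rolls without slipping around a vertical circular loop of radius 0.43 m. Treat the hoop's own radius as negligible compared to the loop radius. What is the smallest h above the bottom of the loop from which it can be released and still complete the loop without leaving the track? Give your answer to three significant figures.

For this body I = MR², i.e. k = I/(MR²) = 1.
At the top of the loop, the minimum-contact condition is Mg = Mv_top²/r, so v_top² = gr.
With ω = v/R, the kinetic energy at speed v is ½(1+k)Mv² = Mv².
Energy conservation from release (height h) to the top (height 2r): Mgh = Mg(2r) + M·gr.
Thus h_min = 2r + (1+k)r/2 = r(2 + 2/2) = 0.43 × 3 ≈ 1.29 m.

h_min ≈ 1.29 m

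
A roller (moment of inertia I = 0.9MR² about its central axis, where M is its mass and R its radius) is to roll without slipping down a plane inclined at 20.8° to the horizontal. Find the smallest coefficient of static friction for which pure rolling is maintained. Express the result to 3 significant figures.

μ_min ≈ 0.180

With I = 0.9MR², the ratio k = I/(MR²) is 0.9.
Translational: Mg sinθ − f = Ma. Rotational about the CM: fR = Iα = kMRa, so f = kMa.
These give a = g sinθ/(1+k) and the required friction f = kMg sinθ/(1+k).
The normal force is N = Mg cosθ, so μ_min = f/N = k tanθ/(1+k).
μ_min = 0.9 × tan20.8° / 1.9 ≈ 0.180.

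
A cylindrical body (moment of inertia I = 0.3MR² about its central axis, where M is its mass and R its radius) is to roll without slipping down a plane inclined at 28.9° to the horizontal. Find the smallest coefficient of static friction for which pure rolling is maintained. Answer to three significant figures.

The moment of inertia is 0.3MR², giving k ≡ I/(MR²) = 0.3.
Translational: Mg sinθ − f = Ma. Rotational about the CM: fR = Iα = kMRa, so f = kMa.
These give a = g sinθ/(1+k) and the required friction f = kMg sinθ/(1+k).
With N = Mg cosθ, the no-slip condition f ≤ μN gives μ_min = f/N = k tanθ/(1+k).
μ_min = 0.3 × tan28.9° / 1.3 ≈ 0.127.

μ_min ≈ 0.127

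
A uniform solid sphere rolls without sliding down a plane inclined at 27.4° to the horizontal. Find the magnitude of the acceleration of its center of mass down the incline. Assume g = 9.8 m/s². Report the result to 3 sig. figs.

a ≈ 3.22 m/s²

With I = (2/5)MR², the ratio k = I/(MR²) is 0.4.
Newton's second law down the slope: Mg sinθ − f = Ma. The torque equation fR = Iα (with α = a/R) gives f = kMa.
Eliminating f: Mg sinθ = (1+k)Ma, so a = g sinθ/(1+k) = 9.8 × sin27.4° / 1.4 ≈ 3.22 m/s².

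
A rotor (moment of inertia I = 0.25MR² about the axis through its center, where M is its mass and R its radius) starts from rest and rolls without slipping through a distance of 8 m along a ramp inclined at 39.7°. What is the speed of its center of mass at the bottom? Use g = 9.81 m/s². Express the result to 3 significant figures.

v ≈ 8.96 m/s

The moment of inertia is 0.25MR², giving k ≡ I/(MR²) = 0.25.
Since it rolls without slipping, ω = v/R and KE = ½Mv² + ½Iω² = ½(1+k)Mv² = (5/8)Mv².
The vertical drop is h = L sinθ = 8 × sin39.7° = 5.11 m.
Energy conservation: Mgh = (5/8)Mv², so v = √(2gh/(1+k)) = √(2 × 9.81 × 5.11 / 1.25) ≈ 8.96 m/s.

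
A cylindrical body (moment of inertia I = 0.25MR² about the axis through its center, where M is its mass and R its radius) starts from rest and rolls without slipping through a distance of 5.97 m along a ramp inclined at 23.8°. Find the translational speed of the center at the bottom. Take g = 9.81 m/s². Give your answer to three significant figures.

Here I = 0.25MR², so the shape factor k = I/(MR²) = 0.25.
The rolling condition ω = v/R makes the rotational term ½I(v/R)² = ½kMv², so KE_total = ½(1+k)Mv² = (5/8)Mv².
The vertical drop is h = L sinθ = 5.97 × sin23.8° = 2.409 m.
Energy conservation: Mgh = (5/8)Mv², so v = √(2gh/(1+k)) = √(2 × 9.81 × 2.409 / 1.25) ≈ 6.15 m/s.

v ≈ 6.15 m/s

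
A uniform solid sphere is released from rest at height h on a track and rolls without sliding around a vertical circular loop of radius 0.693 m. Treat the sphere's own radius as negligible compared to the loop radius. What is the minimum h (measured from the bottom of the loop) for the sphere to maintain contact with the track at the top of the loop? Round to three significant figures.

h_min ≈ 1.87 m

The moment of inertia is (2/5)MR², giving k ≡ I/(MR²) = 0.4.
At the top, contact is just lost when gravity alone supplies the centripetal force: Mg = Mv_top²/r, i.e. v_top² = gr.
With ω = v/R, the kinetic energy at speed v is ½(1+k)Mv² = (7/10)Mv².
Energy conservation from release (height h) to the top (height 2r): Mgh = Mg(2r) + (7/10)M·gr.
Thus h_min = 2r + (1+k)r/2 = r(2 + 1.4/2) = 0.693 × 2.7 ≈ 1.87 m.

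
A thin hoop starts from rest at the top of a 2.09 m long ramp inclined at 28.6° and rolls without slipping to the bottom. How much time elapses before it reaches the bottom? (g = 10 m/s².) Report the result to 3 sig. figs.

For this body I = MR², i.e. k = I/(MR²) = 1.
Along the incline Mg sinθ − f = Ma, and torque about the center fR = Iα = kMR²(a/R) gives f = kMa.
Hence a = g sinθ/(1+k) = 10×sin28.6°/2 = 2.393 m/s².
Starting from rest, L = ½at², so t = √(2L/a) = √(2×2.09/2.393) ≈ 1.32 s.

t ≈ 1.32 s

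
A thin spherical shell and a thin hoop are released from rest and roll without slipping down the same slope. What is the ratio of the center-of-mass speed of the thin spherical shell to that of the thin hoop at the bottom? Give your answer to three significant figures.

v_ratio ≈ 1.10

Each satisfies Mgh = ½(1+k)Mv² with k = I/(MR²), so v ∝ 1/√(1+k).
For the thin spherical shell k = 2/3; for the thin hoop k = 1.
v₁/v₂ = √((1+k₂)/(1+k₁)) = √(2/1.667) ≈ 1.10.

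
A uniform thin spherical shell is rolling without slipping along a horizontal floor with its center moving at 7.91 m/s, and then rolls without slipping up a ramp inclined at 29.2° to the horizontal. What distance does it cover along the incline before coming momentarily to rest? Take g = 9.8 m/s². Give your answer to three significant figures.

With I = (2/3)MR², the ratio k = I/(MR²) is 2/3.
The rolling condition ω = v/R makes the rotational term ½I(v/R)² = ½kMv², so KE_total = ½(1+k)Mv² = (5/6)Mv².
Setting this equal to Mgh gives the vertical rise h = (1+k)v₀²/(2g) = 1.667×7.91²/(2×9.8) = 5.32 m.
The distance along the slope is d = h/sinθ = 5.32/sin29.2° ≈ 10.9 m.

d ≈ 10.9 m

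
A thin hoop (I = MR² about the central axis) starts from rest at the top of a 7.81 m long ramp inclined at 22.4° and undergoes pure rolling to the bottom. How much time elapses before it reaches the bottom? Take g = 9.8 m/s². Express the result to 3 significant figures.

t ≈ 2.89 s

The moment of inertia is MR², giving k ≡ I/(MR²) = 1.
Along the incline Mg sinθ − f = Ma, and torque about the center fR = Iα = kMR²(a/R) gives f = kMa.
Hence a = g sinθ/(1+k) = 9.8×sin22.4°/2 = 1.867 m/s².
Starting from rest, L = ½at², so t = √(2L/a) = √(2×7.81/1.867) ≈ 2.89 s.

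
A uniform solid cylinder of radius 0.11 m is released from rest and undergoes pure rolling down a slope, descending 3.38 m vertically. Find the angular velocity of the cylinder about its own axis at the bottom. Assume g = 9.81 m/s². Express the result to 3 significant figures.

Here I = (1/2)MR², so the shape factor k = I/(MR²) = 0.5.
Since it rolls without slipping, ω = v/R and KE = ½Mv² + ½Iω² = ½(1+k)Mv² = (3/4)Mv².
Energy conservation Mgh = ½(1+k)Mv² gives v = √(2gh/(1+k)) = √(2 × 9.81 × 3.38 / 1.5) = 6.649 m/s.
The angular speed follows from ω = v/R = 6.649/0.11 ≈ 60.4 rad/s.

ω ≈ 60.4 rad/s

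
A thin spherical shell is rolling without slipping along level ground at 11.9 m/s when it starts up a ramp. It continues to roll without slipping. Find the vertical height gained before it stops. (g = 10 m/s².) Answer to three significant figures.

The moment of inertia is (2/3)MR², giving k ≡ I/(MR²) = 2/3.
Pure rolling means v = ωR; then KE = ½Mv² + ½I(v/R)² = ½(1+k)Mv² = (5/6)Mv².
At the top the kinetic energy is zero, so (5/6)Mv₀² = Mgh.
Thus h = (1+k)v₀²/(2g) = 1.667 × 11.9² / (2 × 10) ≈ 11.8 m.

h ≈ 11.8 m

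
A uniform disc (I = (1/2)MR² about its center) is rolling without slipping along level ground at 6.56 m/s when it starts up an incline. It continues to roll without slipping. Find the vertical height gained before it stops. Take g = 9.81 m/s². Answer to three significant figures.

h ≈ 3.29 m

For this body I = (1/2)MR², i.e. k = I/(MR²) = 0.5.
The rolling condition ω = v/R makes the rotational term ½I(v/R)² = ½kMv², so KE_total = ½(1+k)Mv² = (3/4)Mv².
At the top the kinetic energy is zero, so (3/4)Mv₀² = Mgh.
Thus h = (1+k)v₀²/(2g) = 1.5 × 6.56² / (2 × 9.81) ≈ 3.29 m.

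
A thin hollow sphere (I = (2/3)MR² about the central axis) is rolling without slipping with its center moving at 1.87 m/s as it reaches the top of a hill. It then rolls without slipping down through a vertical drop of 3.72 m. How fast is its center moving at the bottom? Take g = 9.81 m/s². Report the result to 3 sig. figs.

Here I = (2/3)MR², so the shape factor k = I/(MR²) = 2/3.
Since it rolls without slipping, ω = v/R and KE = ½Mv² + ½Iω² = ½(1+k)Mv² = (5/6)Mv².
Conserving energy between top and bottom: (5/6)Mv² = (5/6)Mv₀² + Mgh, hence v² = v₀² + 2gh/(1+k).
v = √(1.87² + 2×9.81×3.72/1.667) = √47.29 ≈ 6.88 m/s.

v ≈ 6.88 m/s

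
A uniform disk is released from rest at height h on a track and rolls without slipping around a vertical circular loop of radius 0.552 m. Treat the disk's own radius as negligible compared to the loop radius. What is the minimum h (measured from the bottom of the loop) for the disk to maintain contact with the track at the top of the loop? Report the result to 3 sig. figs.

For this body I = (1/2)MR², i.e. k = I/(MR²) = 0.5.
At the top, contact is just lost when gravity alone supplies the centripetal force: Mg = Mv_top²/r, i.e. v_top² = gr.
With ω = v/R, the kinetic energy at speed v is ½(1+k)Mv² = (3/4)Mv².
Energy conservation from release (height h) to the top (height 2r): Mgh = Mg(2r) + (3/4)M·gr.
Thus h_min = 2r + (1+k)r/2 = r(2 + 1.5/2) = 0.552 × 2.75 ≈ 1.52 m.

h_min ≈ 1.52 m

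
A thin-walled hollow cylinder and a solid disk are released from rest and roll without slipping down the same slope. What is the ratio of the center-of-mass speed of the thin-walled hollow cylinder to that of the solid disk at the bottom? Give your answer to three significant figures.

Each satisfies Mgh = ½(1+k)Mv² with k = I/(MR²), so v ∝ 1/√(1+k).
For the thin-walled hollow cylinder k = 1; for the solid disk k = 0.5.
v₁/v₂ = √((1+k₂)/(1+k₁)) = √(1.5/2) ≈ 0.866.

v_ratio ≈ 0.866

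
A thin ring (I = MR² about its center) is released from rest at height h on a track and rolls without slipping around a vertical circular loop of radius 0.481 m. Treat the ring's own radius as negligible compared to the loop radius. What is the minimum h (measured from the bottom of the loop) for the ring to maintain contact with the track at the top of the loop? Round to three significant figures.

h_min ≈ 1.44 m

Here I = MR², so the shape factor k = I/(MR²) = 1.
At the top, contact is just lost when gravity alone supplies the centripetal force: Mg = Mv_top²/r, i.e. v_top² = gr.
With ω = v/R, the kinetic energy at speed v is ½(1+k)Mv² = Mv².
Energy conservation from release (height h) to the top (height 2r): Mgh = Mg(2r) + M·gr.
Thus h_min = 2r + (1+k)r/2 = r(2 + 2/2) = 0.481 × 3 ≈ 1.44 m.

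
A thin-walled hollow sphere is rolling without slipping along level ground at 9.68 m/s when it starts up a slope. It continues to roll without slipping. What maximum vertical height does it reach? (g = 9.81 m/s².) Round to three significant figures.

h ≈ 7.96 m

The moment of inertia is (2/3)MR², giving k ≡ I/(MR²) = 2/3.
Pure rolling means v = ωR; then KE = ½Mv² + ½I(v/R)² = ½(1+k)Mv² = (5/6)Mv².
All of this converts to potential energy at the highest point: (5/6)Mv₀² = Mgh.
Thus h = (1+k)v₀²/(2g) = 1.667 × 9.68² / (2 × 9.81) ≈ 7.96 m.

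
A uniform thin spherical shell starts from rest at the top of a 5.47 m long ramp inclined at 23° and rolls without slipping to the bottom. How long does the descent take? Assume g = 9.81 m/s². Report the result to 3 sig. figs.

t ≈ 2.18 s

With I = (2/3)MR², the ratio k = I/(MR²) is 2/3.
Newton's second law down the slope: Mg sinθ − f = Ma. The torque equation fR = Iα (with α = a/R) gives f = kMa.
Hence a = g sinθ/(1+k) = 9.81×sin23°/1.667 = 2.3 m/s².
Starting from rest, L = ½at², so t = √(2L/a) = √(2×5.47/2.3) ≈ 2.18 s.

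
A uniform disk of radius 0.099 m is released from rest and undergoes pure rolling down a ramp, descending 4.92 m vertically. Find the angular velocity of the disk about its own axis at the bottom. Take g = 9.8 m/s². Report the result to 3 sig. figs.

ω ≈ 81.0 rad/s

Here I = (1/2)MR², so the shape factor k = I/(MR²) = 0.5.
The rolling condition ω = v/R makes the rotational term ½I(v/R)² = ½kMv², so KE_total = ½(1+k)Mv² = (3/4)Mv².
Energy conservation Mgh = ½(1+k)Mv² gives v = √(2gh/(1+k)) = √(2 × 9.8 × 4.92 / 1.5) = 8.018 m/s.
Then ω = v/R = 8.018 / 0.099 ≈ 81.0 rad/s.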